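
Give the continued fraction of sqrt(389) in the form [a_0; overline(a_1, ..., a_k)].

Write x_i = (sqrt(389) + m_i)/d_i with (m_0, d_0) = (0, 1). a_0 = floor(sqrt(389)) = 19, since 19^2 = 361 <= 389 < 400 = 20^2.
Iterate m_{i+1} = d_i*a_i - m_i, d_{i+1} = (389 - m_{i+1}^2)/d_i, a_{i+1} = floor((a_0 + m_{i+1})/d_{i+1}):
  m_1 = 1*19 - 0 = 19, d_1 = (389 - 19^2)/1 = 28/1 = 28, a_1 = floor((19 + 19)/28) = 1.
  m_2 = 28*1 - 19 = 9, d_2 = (389 - 9^2)/28 = 308/28 = 11, a_2 = floor((19 + 9)/11) = 2.
  m_3 = 11*2 - 9 = 13, d_3 = (389 - 13^2)/11 = 220/11 = 20, a_3 = floor((19 + 13)/20) = 1.
  m_4 = 20*1 - 13 = 7, d_4 = (389 - 7^2)/20 = 340/20 = 17, a_4 = floor((19 + 7)/17) = 1.
  m_5 = 17*1 - 7 = 10, d_5 = (389 - 10^2)/17 = 289/17 = 17, a_5 = floor((19 + 10)/17) = 1.
  m_6 = 17*1 - 10 = 7, d_6 = (389 - 7^2)/17 = 340/17 = 20, a_6 = floor((19 + 7)/20) = 1.
  m_7 = 20*1 - 7 = 13, d_7 = (389 - 13^2)/20 = 220/20 = 11, a_7 = floor((19 + 13)/11) = 2.
  m_8 = 11*2 - 13 = 9, d_8 = (389 - 9^2)/11 = 308/11 = 28, a_8 = floor((19 + 9)/28) = 1.
  m_9 = 28*1 - 9 = 19, d_9 = (389 - 19^2)/28 = 28/28 = 1, a_9 = floor((19 + 19)/1) = 38.
  m_10 = 1*38 - 19 = 19, d_10 = (389 - 19^2)/1 = 28/1 = 28: (m_10, d_10) = (m_1, d_1) = (19, 28), so from here the quotients repeat a_1, ..., a_9; the period length is 9.
Hence the expansion of sqrt(389) is a_0 = 19 followed by the repeating block 1, 2, 1, 1, 1, 1, 2, 1, 38 (period 9).

[19; overline(1, 2, 1, 1, 1, 1, 2, 1, 38)]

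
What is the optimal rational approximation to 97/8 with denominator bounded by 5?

61/5

Expand x = 97/8 as a continued fraction with the Euclidean algorithm:
  97 = 12*8 + 1, so a_0 = 12.
  8 = 8*1 + 0, so a_1 = 8.
so x = [12; 8].
Convergents (p_i = a_i*p_{i-1} + p_{i-2}, q_i = a_i*q_{i-1} + q_{i-2} with p_{-2}=0, p_{-1}=1, q_{-2}=1, q_{-1}=0), until the denominator exceeds 5:
  i=0: a_0=12, p_0 = 12*1 + 0 = 12, q_0 = 12*0 + 1 = 1.
  i=1: a_1=8, p_1 = 8*12 + 1 = 97, q_1 = 8*1 + 0 = 8.
q_1 = 8 > 5, so the last convergent with denominator <= 5 is p_0/q_0 = 12/1.
The closest fraction with denominator <= 5 is either p_0/q_0 or the intermediate fraction (k*p_0 + p_{-1})/(k*q_0 + q_{-1}) with the largest k >= 1 whose denominator stays <= 5; these approach x as k grows, and every other convergent or intermediate fraction in range is farther away.
Largest k: floor((5 - q_{-1})/q_0) = floor((5 - 0)/1) = 5 (using the seeds p_{-1} = 1, q_{-1} = 0).
That gives (5*12 + 1)/(5*1 + 0) = 61/5.
Compare the errors: |x - 12/1| = |97*1 - 12*8|/(8*1) = 1/8, and |x - 61/5| = |97*5 - 61*8|/(8*5) = 3/40.
Cross-multiplying, 3*8 = 24 < 40 = 1*40, so 3/40 is smaller: the intermediate fraction 61/5 is closer to x than 12/1.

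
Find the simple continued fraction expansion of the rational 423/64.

Run the Euclidean algorithm on 423 and 64; the successive quotients are the partial quotients a_0, a_1, ... (each step inverts the fractional part left over by the previous one):
  423 = 6*64 + 39, so a_0 = 6.
  64 = 1*39 + 25, so a_1 = 1.
  39 = 1*25 + 14, so a_2 = 1.
  25 = 1*14 + 11, so a_3 = 1.
  14 = 1*11 + 3, so a_4 = 1.
  11 = 3*3 + 2, so a_5 = 3.
  3 = 1*2 + 1, so a_6 = 1.
  2 = 2*1 + 0, so a_7 = 2.
The remainder reaches 0 after 8 divisions, so the expansion has 8 partial quotients, read off in order.

[6; 1, 1, 1, 1, 3, 1, 2]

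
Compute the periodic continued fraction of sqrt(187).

Write x_i = (sqrt(187) + m_i)/d_i with (m_0, d_0) = (0, 1). a_0 = floor(sqrt(187)) = 13, since 13^2 = 169 <= 187 < 196 = 14^2.
Iterate m_{i+1} = d_i*a_i - m_i, d_{i+1} = (187 - m_{i+1}^2)/d_i, a_{i+1} = floor((a_0 + m_{i+1})/d_{i+1}):
  m_1 = 1*13 - 0 = 13, d_1 = (187 - 13^2)/1 = 18/1 = 18, a_1 = floor((13 + 13)/18) = 1.
  m_2 = 18*1 - 13 = 5, d_2 = (187 - 5^2)/18 = 162/18 = 9, a_2 = floor((13 + 5)/9) = 2.
  m_3 = 9*2 - 5 = 13, d_3 = (187 - 13^2)/9 = 18/9 = 2, a_3 = floor((13 + 13)/2) = 13.
  m_4 = 2*13 - 13 = 13, d_4 = (187 - 13^2)/2 = 18/2 = 9, a_4 = floor((13 + 13)/9) = 2.
  m_5 = 9*2 - 13 = 5, d_5 = (187 - 5^2)/9 = 162/9 = 18, a_5 = floor((13 + 5)/18) = 1.
  m_6 = 18*1 - 5 = 13, d_6 = (187 - 13^2)/18 = 18/18 = 1, a_6 = floor((13 + 13)/1) = 26.
  m_7 = 1*26 - 13 = 13, d_7 = (187 - 13^2)/1 = 18/1 = 18: (m_7, d_7) = (m_1, d_1) = (13, 18), so from here the quotients repeat a_1, ..., a_6; the period length is 6.
Hence the expansion of sqrt(187) is a_0 = 13 followed by the repeating block 1, 2, 13, 2, 1, 26 (period 6).

[13; (1, 2, 13, 2, 1, 26)]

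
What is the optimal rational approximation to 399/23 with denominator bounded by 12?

Expand x = 399/23 as a continued fraction with the Euclidean algorithm:
  399 = 17*23 + 8, so a_0 = 17.
  23 = 2*8 + 7, so a_1 = 2.
  8 = 1*7 + 1, so a_2 = 1.
  7 = 7*1 + 0, so a_3 = 7.
so x = [17; 2, 1, 7].
Convergents (p_i = a_i*p_{i-1} + p_{i-2}, q_i = a_i*q_{i-1} + q_{i-2} with p_{-2}=0, p_{-1}=1, q_{-2}=1, q_{-1}=0), until the denominator exceeds 12:
  i=0: a_0=17, p_0 = 17*1 + 0 = 17, q_0 = 17*0 + 1 = 1.
  i=1: a_1=2, p_1 = 2*17 + 1 = 35, q_1 = 2*1 + 0 = 2.
  i=2: a_2=1, p_2 = 1*35 + 17 = 52, q_2 = 1*2 + 1 = 3.
  i=3: a_3=7, p_3 = 7*52 + 35 = 399, q_3 = 7*3 + 2 = 23.
q_3 = 23 > 12, so the last convergent with denominator <= 12 is p_2/q_2 = 52/3.
The closest fraction with denominator <= 12 is either p_2/q_2 or the intermediate fraction (k*p_2 + p_1)/(k*q_2 + q_1) with the largest k >= 1 whose denominator stays <= 12; these approach x as k grows, and every other convergent or intermediate fraction in range is farther away.
Largest k: floor((12 - q_1)/q_2) = floor((12 - 2)/3) = 3.
That gives (3*52 + 35)/(3*3 + 2) = 191/11.
Compare the errors: |x - 52/3| = |399*3 - 52*23|/(23*3) = 1/69, and |x - 191/11| = |399*11 - 191*23|/(23*11) = 4/253.
Cross-multiplying, 1*253 = 253 < 276 = 4*69, so 1/69 is smaller: the convergent 52/3 is closer to x than 191/11.

52/3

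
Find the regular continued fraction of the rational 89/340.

Run the Euclidean algorithm on 89 and 340; the successive quotients are the partial quotients a_0, a_1, ... (each step inverts the fractional part left over by the previous one):
  89 = 0*340 + 89, so a_0 = 0.
  340 = 3*89 + 73, so a_1 = 3.
  89 = 1*73 + 16, so a_2 = 1.
  73 = 4*16 + 9, so a_3 = 4.
  16 = 1*9 + 7, so a_4 = 1.
  9 = 1*7 + 2, so a_5 = 1.
  7 = 3*2 + 1, so a_6 = 3.
  2 = 2*1 + 0, so a_7 = 2.
The remainder reaches 0 after 8 divisions, so the expansion has 8 partial quotients, read off in order.

[0; 3, 1, 4, 1, 1, 3, 2]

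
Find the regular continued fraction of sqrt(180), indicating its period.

[13; (2, 2, 2, 26)]

Write x_i = (sqrt(180) + m_i)/d_i with (m_0, d_0) = (0, 1). a_0 = floor(sqrt(180)) = 13, since 13^2 = 169 <= 180 < 196 = 14^2.
Iterate m_{i+1} = d_i*a_i - m_i, d_{i+1} = (180 - m_{i+1}^2)/d_i, a_{i+1} = floor((a_0 + m_{i+1})/d_{i+1}):
  m_1 = 1*13 - 0 = 13, d_1 = (180 - 13^2)/1 = 11/1 = 11, a_1 = floor((13 + 13)/11) = 2.
  m_2 = 11*2 - 13 = 9, d_2 = (180 - 9^2)/11 = 99/11 = 9, a_2 = floor((13 + 9)/9) = 2.
  m_3 = 9*2 - 9 = 9, d_3 = (180 - 9^2)/9 = 99/9 = 11, a_3 = floor((13 + 9)/11) = 2.
  m_4 = 11*2 - 9 = 13, d_4 = (180 - 13^2)/11 = 11/11 = 1, a_4 = floor((13 + 13)/1) = 26.
  m_5 = 1*26 - 13 = 13, d_5 = (180 - 13^2)/1 = 11/1 = 11: (m_5, d_5) = (m_1, d_1) = (13, 11), so from here the quotients repeat a_1, ..., a_4; the period length is 4.
Hence the expansion of sqrt(180) is a_0 = 13 followed by the repeating block 2, 2, 2, 26 (period 4).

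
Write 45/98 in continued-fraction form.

[0; 2, 5, 1, 1, 1, 2]

Run the Euclidean algorithm on 45 and 98; the successive quotients are the partial quotients a_0, a_1, ... (each step inverts the fractional part left over by the previous one):
  45 = 0*98 + 45, so a_0 = 0.
  98 = 2*45 + 8, so a_1 = 2.
  45 = 5*8 + 5, so a_2 = 5.
  8 = 1*5 + 3, so a_3 = 1.
  5 = 1*3 + 2, so a_4 = 1.
  3 = 1*2 + 1, so a_5 = 1.
  2 = 2*1 + 0, so a_6 = 2.
The remainder reaches 0 after 7 divisions, so the expansion has 7 partial quotients, read off in order.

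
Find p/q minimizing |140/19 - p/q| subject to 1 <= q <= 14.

81/11

Expand x = 140/19 as a continued fraction with the Euclidean algorithm:
  140 = 7*19 + 7, so a_0 = 7.
  19 = 2*7 + 5, so a_1 = 2.
  7 = 1*5 + 2, so a_2 = 1.
  5 = 2*2 + 1, so a_3 = 2.
  2 = 2*1 + 0, so a_4 = 2.
so x = [7; 2, 1, 2, 2].
Convergents (p_i = a_i*p_{i-1} + p_{i-2}, q_i = a_i*q_{i-1} + q_{i-2} with p_{-2}=0, p_{-1}=1, q_{-2}=1, q_{-1}=0), until the denominator exceeds 14:
  i=0: a_0=7, p_0 = 7*1 + 0 = 7, q_0 = 7*0 + 1 = 1.
  i=1: a_1=2, p_1 = 2*7 + 1 = 15, q_1 = 2*1 + 0 = 2.
  i=2: a_2=1, p_2 = 1*15 + 7 = 22, q_2 = 1*2 + 1 = 3.
  i=3: a_3=2, p_3 = 2*22 + 15 = 59, q_3 = 2*3 + 2 = 8.
  i=4: a_4=2, p_4 = 2*59 + 22 = 140, q_4 = 2*8 + 3 = 19.
q_4 = 19 > 14, so the last convergent with denominator <= 14 is p_3/q_3 = 59/8.
The closest fraction with denominator <= 14 is either p_3/q_3 or the intermediate fraction (k*p_3 + p_2)/(k*q_3 + q_2) with the largest k >= 1 whose denominator stays <= 14; these approach x as k grows, and every other convergent or intermediate fraction in range is farther away.
Largest k: floor((14 - q_2)/q_3) = floor((14 - 3)/8) = 1.
That gives (1*59 + 22)/(1*8 + 3) = 81/11.
Compare the errors: |x - 59/8| = |140*8 - 59*19|/(19*8) = 1/152, and |x - 81/11| = |140*11 - 81*19|/(19*11) = 1/209.
Cross-multiplying, 1*152 = 152 < 209 = 1*209, so 1/209 is smaller: the intermediate fraction 81/11 is closer to x than 59/8.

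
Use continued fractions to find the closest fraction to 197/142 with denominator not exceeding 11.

11/8

Expand x = 197/142 as a continued fraction with the Euclidean algorithm:
  197 = 1*142 + 55, so a_0 = 1.
  142 = 2*55 + 32, so a_1 = 2.
  55 = 1*32 + 23, so a_2 = 1.
  32 = 1*23 + 9, so a_3 = 1.
  23 = 2*9 + 5, so a_4 = 2.
  9 = 1*5 + 4, so a_5 = 1.
  5 = 1*4 + 1, so a_6 = 1.
  4 = 4*1 + 0, so a_7 = 4.
so x = [1; 2, 1, 1, 2, 1, 1, 4].
Convergents (p_i = a_i*p_{i-1} + p_{i-2}, q_i = a_i*q_{i-1} + q_{i-2} with p_{-2}=0, p_{-1}=1, q_{-2}=1, q_{-1}=0), until the denominator exceeds 11:
  i=0: a_0=1, p_0 = 1*1 + 0 = 1, q_0 = 1*0 + 1 = 1.
  i=1: a_1=2, p_1 = 2*1 + 1 = 3, q_1 = 2*1 + 0 = 2.
  i=2: a_2=1, p_2 = 1*3 + 1 = 4, q_2 = 1*2 + 1 = 3.
  i=3: a_3=1, p_3 = 1*4 + 3 = 7, q_3 = 1*3 + 2 = 5.
  i=4: a_4=2, p_4 = 2*7 + 4 = 18, q_4 = 2*5 + 3 = 13.
q_4 = 13 > 11, so the last convergent with denominator <= 11 is p_3/q_3 = 7/5.
The closest fraction with denominator <= 11 is either p_3/q_3 or the intermediate fraction (k*p_3 + p_2)/(k*q_3 + q_2) with the largest k >= 1 whose denominator stays <= 11; these approach x as k grows, and every other convergent or intermediate fraction in range is farther away.
Largest k: floor((11 - q_2)/q_3) = floor((11 - 3)/5) = 1.
That gives (1*7 + 4)/(1*5 + 3) = 11/8.
Compare the errors: |x - 7/5| = |197*5 - 7*142|/(142*5) = 9/710, and |x - 11/8| = |197*8 - 11*142|/(142*8) = 14/1136.
Cross-multiplying, 14*710 = 9940 < 10224 = 9*1136, so 14/1136 is smaller: the intermediate fraction 11/8 is closer to x than 7/5.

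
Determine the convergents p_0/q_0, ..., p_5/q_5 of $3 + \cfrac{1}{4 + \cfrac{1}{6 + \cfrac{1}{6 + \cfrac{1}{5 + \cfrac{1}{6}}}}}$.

Using the convergent recurrence p_i = a_i*p_{i-1} + p_{i-2}, q_i = a_i*q_{i-1} + q_{i-2} with p_{-2}=0, p_{-1}=1, q_{-2}=1, q_{-1}=0:
  i=0: a_0=3, p_0 = 3*1 + 0 = 3, q_0 = 3*0 + 1 = 1.
  i=1: a_1=4, p_1 = 4*3 + 1 = 13, q_1 = 4*1 + 0 = 4.
  i=2: a_2=6, p_2 = 6*13 + 3 = 81, q_2 = 6*4 + 1 = 25.
  i=3: a_3=6, p_3 = 6*81 + 13 = 499, q_3 = 6*25 + 4 = 154.
  i=4: a_4=5, p_4 = 5*499 + 81 = 2576, q_4 = 5*154 + 25 = 795.
  i=5: a_5=6, p_5 = 6*2576 + 499 = 15955, q_5 = 6*795 + 154 = 4924.

3/1, 13/4, 81/25, 499/154, 2576/795, 15955/4924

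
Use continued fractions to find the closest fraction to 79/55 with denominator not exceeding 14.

Expand x = 79/55 as a continued fraction with the Euclidean algorithm:
  79 = 1*55 + 24, so a_0 = 1.
  55 = 2*24 + 7, so a_1 = 2.
  24 = 3*7 + 3, so a_2 = 3.
  7 = 2*3 + 1, so a_3 = 2.
  3 = 3*1 + 0, so a_4 = 3.
so x = [1; 2, 3, 2, 3].
Convergents (p_i = a_i*p_{i-1} + p_{i-2}, q_i = a_i*q_{i-1} + q_{i-2} with p_{-2}=0, p_{-1}=1, q_{-2}=1, q_{-1}=0), until the denominator exceeds 14:
  i=0: a_0=1, p_0 = 1*1 + 0 = 1, q_0 = 1*0 + 1 = 1.
  i=1: a_1=2, p_1 = 2*1 + 1 = 3, q_1 = 2*1 + 0 = 2.
  i=2: a_2=3, p_2 = 3*3 + 1 = 10, q_2 = 3*2 + 1 = 7.
  i=3: a_3=2, p_3 = 2*10 + 3 = 23, q_3 = 2*7 + 2 = 16.
q_3 = 16 > 14, so the last convergent with denominator <= 14 is p_2/q_2 = 10/7.
The closest fraction with denominator <= 14 is either p_2/q_2 or the intermediate fraction (k*p_2 + p_1)/(k*q_2 + q_1) with the largest k >= 1 whose denominator stays <= 14; these approach x as k grows, and every other convergent or intermediate fraction in range is farther away.
Largest k: floor((14 - q_1)/q_2) = floor((14 - 2)/7) = 1.
That gives (1*10 + 3)/(1*7 + 2) = 13/9.
Compare the errors: |x - 10/7| = |79*7 - 10*55|/(55*7) = 3/385, and |x - 13/9| = |79*9 - 13*55|/(55*9) = 4/495.
Cross-multiplying, 3*495 = 1485 < 1540 = 4*385, so 3/385 is smaller: the convergent 10/7 is closer to x than 13/9.

10/7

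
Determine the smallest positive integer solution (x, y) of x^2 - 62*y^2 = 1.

First expand sqrt(62) as a continued fraction. With x_i = (sqrt(62) + m_i)/d_i and (m_0, d_0) = (0, 1): a_0 = floor(sqrt(62)) = 7, since 7^2 = 49 <= 62 < 64 = 8^2.
Iterate m_{i+1} = d_i*a_i - m_i, d_{i+1} = (62 - m_{i+1}^2)/d_i, a_{i+1} = floor((a_0 + m_{i+1})/d_{i+1}):
  m_1 = 1*7 - 0 = 7, d_1 = (62 - 7^2)/1 = 13/1 = 13, a_1 = floor((7 + 7)/13) = 1.
  m_2 = 13*1 - 7 = 6, d_2 = (62 - 6^2)/13 = 26/13 = 2, a_2 = floor((7 + 6)/2) = 6.
  m_3 = 2*6 - 6 = 6, d_3 = (62 - 6^2)/2 = 26/2 = 13, a_3 = floor((7 + 6)/13) = 1.
  m_4 = 13*1 - 6 = 7, d_4 = (62 - 7^2)/13 = 13/13 = 1, a_4 = floor((7 + 7)/1) = 14.
  m_5 = 1*14 - 7 = 7, d_5 = (62 - 7^2)/1 = 13/1 = 13: (m_5, d_5) = (m_1, d_1) = (7, 13), so from here the quotients repeat a_1, ..., a_4; the period length is 4.
So sqrt(62) = [7; (1, 6, 1, 14)] with period length k = 4.
k is even, so the fundamental solution of x^2 - 62y^2 = 1 is (p_{k-1}, q_{k-1}) = (p_3, q_3); compute convergents through index 3.
Convergents (p_i = a_i*p_{i-1} + p_{i-2}, q_i = a_i*q_{i-1} + q_{i-2} with p_{-2}=0, p_{-1}=1, q_{-2}=1, q_{-1}=0):
  i=0: a_0=7, p_0 = 7*1 + 0 = 7, q_0 = 7*0 + 1 = 1.
  i=1: a_1=1, p_1 = 1*7 + 1 = 8, q_1 = 1*1 + 0 = 1.
  i=2: a_2=6, p_2 = 6*8 + 7 = 55, q_2 = 6*1 + 1 = 7.
  i=3: a_3=1, p_3 = 1*55 + 8 = 63, q_3 = 1*7 + 1 = 8.
Check: 63^2 - 62*8^2 = 3969 - 3968 = 1, so (x, y) = (63, 8) solves the equation, and by the theorem it is the least positive solution.

(x, y) = (63, 8)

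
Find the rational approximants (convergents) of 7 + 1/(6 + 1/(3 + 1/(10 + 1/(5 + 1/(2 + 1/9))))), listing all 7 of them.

7/1, 43/6, 136/19, 1403/196, 7151/999, 15705/2194, 148496/20745

Using the convergent recurrence p_i = a_i*p_{i-1} + p_{i-2}, q_i = a_i*q_{i-1} + q_{i-2} with p_{-2}=0, p_{-1}=1, q_{-2}=1, q_{-1}=0:
  i=0: a_0=7, p_0 = 7*1 + 0 = 7, q_0 = 7*0 + 1 = 1.
  i=1: a_1=6, p_1 = 6*7 + 1 = 43, q_1 = 6*1 + 0 = 6.
  i=2: a_2=3, p_2 = 3*43 + 7 = 136, q_2 = 3*6 + 1 = 19.
  i=3: a_3=10, p_3 = 10*136 + 43 = 1403, q_3 = 10*19 + 6 = 196.
  i=4: a_4=5, p_4 = 5*1403 + 136 = 7151, q_4 = 5*196 + 19 = 999.
  i=5: a_5=2, p_5 = 2*7151 + 1403 = 15705, q_5 = 2*999 + 196 = 2194.
  i=6: a_6=9, p_6 = 9*15705 + 7151 = 148496, q_6 = 9*2194 + 999 = 20745.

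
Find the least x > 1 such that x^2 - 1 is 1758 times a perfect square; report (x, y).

First expand sqrt(1758) as a continued fraction. With x_i = (sqrt(1758) + m_i)/d_i and (m_0, d_0) = (0, 1): a_0 = floor(sqrt(1758)) = 41, since 41^2 = 1681 <= 1758 < 1764 = 42^2.
Iterate m_{i+1} = d_i*a_i - m_i, d_{i+1} = (1758 - m_{i+1}^2)/d_i, a_{i+1} = floor((a_0 + m_{i+1})/d_{i+1}):
  m_1 = 1*41 - 0 = 41, d_1 = (1758 - 41^2)/1 = 77/1 = 77, a_1 = floor((41 + 41)/77) = 1.
  m_2 = 77*1 - 41 = 36, d_2 = (1758 - 36^2)/77 = 462/77 = 6, a_2 = floor((41 + 36)/6) = 12.
  m_3 = 6*12 - 36 = 36, d_3 = (1758 - 36^2)/6 = 462/6 = 77, a_3 = floor((41 + 36)/77) = 1.
  m_4 = 77*1 - 36 = 41, d_4 = (1758 - 41^2)/77 = 77/77 = 1, a_4 = floor((41 + 41)/1) = 82.
  m_5 = 1*82 - 41 = 41, d_5 = (1758 - 41^2)/1 = 77/1 = 77: (m_5, d_5) = (m_1, d_1) = (41, 77), so from here the quotients repeat a_1, ..., a_4; the period length is 4.
So sqrt(1758) = [41; (1, 12, 1, 82)] with period length k = 4.
k is even, so the fundamental solution of x^2 - 1758y^2 = 1 is (p_{k-1}, q_{k-1}) = (p_3, q_3); compute convergents through index 3.
Convergents (p_i = a_i*p_{i-1} + p_{i-2}, q_i = a_i*q_{i-1} + q_{i-2} with p_{-2}=0, p_{-1}=1, q_{-2}=1, q_{-1}=0):
  i=0: a_0=41, p_0 = 41*1 + 0 = 41, q_0 = 41*0 + 1 = 1.
  i=1: a_1=1, p_1 = 1*41 + 1 = 42, q_1 = 1*1 + 0 = 1.
  i=2: a_2=12, p_2 = 12*42 + 41 = 545, q_2 = 12*1 + 1 = 13.
  i=3: a_3=1, p_3 = 1*545 + 42 = 587, q_3 = 1*13 + 1 = 14.
Check: 587^2 - 1758*14^2 = 344569 - 344568 = 1, so (x, y) = (587, 14) solves the equation, and by the theorem it is the least positive solution.

(x, y) = (587, 14)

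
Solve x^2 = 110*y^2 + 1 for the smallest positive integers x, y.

(x, y) = (21, 2)

First expand sqrt(110) as a continued fraction. With x_i = (sqrt(110) + m_i)/d_i and (m_0, d_0) = (0, 1): a_0 = floor(sqrt(110)) = 10, since 10^2 = 100 <= 110 < 121 = 11^2.
Iterate m_{i+1} = d_i*a_i - m_i, d_{i+1} = (110 - m_{i+1}^2)/d_i, a_{i+1} = floor((a_0 + m_{i+1})/d_{i+1}):
  m_1 = 1*10 - 0 = 10, d_1 = (110 - 10^2)/1 = 10/1 = 10, a_1 = floor((10 + 10)/10) = 2.
  m_2 = 10*2 - 10 = 10, d_2 = (110 - 10^2)/10 = 10/10 = 1, a_2 = floor((10 + 10)/1) = 20.
  m_3 = 1*20 - 10 = 10, d_3 = (110 - 10^2)/1 = 10/1 = 10: (m_3, d_3) = (m_1, d_1) = (10, 10), so from here the quotients repeat a_1, a_2; the period length is 2.
So sqrt(110) = [10; (2, 20)] with period length k = 2.
k is even, so the fundamental solution of x^2 - 110y^2 = 1 is (p_{k-1}, q_{k-1}) = (p_1, q_1); compute convergents through index 1.
Convergents (p_i = a_i*p_{i-1} + p_{i-2}, q_i = a_i*q_{i-1} + q_{i-2} with p_{-2}=0, p_{-1}=1, q_{-2}=1, q_{-1}=0):
  i=0: a_0=10, p_0 = 10*1 + 0 = 10, q_0 = 10*0 + 1 = 1.
  i=1: a_1=2, p_1 = 2*10 + 1 = 21, q_1 = 2*1 + 0 = 2.
Check: 21^2 - 110*2^2 = 441 - 440 = 1, so (x, y) = (21, 2) solves the equation, and by the theorem it is the least positive solution.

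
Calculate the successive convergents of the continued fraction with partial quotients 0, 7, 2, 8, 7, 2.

0/1, 1/7, 2/15, 17/127, 121/904, 259/1935

Using the convergent recurrence p_i = a_i*p_{i-1} + p_{i-2}, q_i = a_i*q_{i-1} + q_{i-2} with p_{-2}=0, p_{-1}=1, q_{-2}=1, q_{-1}=0:
  i=0: a_0=0, p_0 = 0*1 + 0 = 0, q_0 = 0*0 + 1 = 1.
  i=1: a_1=7, p_1 = 7*0 + 1 = 1, q_1 = 7*1 + 0 = 7.
  i=2: a_2=2, p_2 = 2*1 + 0 = 2, q_2 = 2*7 + 1 = 15.
  i=3: a_3=8, p_3 = 8*2 + 1 = 17, q_3 = 8*15 + 7 = 127.
  i=4: a_4=7, p_4 = 7*17 + 2 = 121, q_4 = 7*127 + 15 = 904.
  i=5: a_5=2, p_5 = 2*121 + 17 = 259, q_5 = 2*904 + 127 = 1935.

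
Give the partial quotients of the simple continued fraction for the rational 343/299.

[1; 6, 1, 3, 1, 8]

Run the Euclidean algorithm on 343 and 299; the successive quotients are the partial quotients a_0, a_1, ... (each step inverts the fractional part left over by the previous one):
  343 = 1*299 + 44, so a_0 = 1.
  299 = 6*44 + 35, so a_1 = 6.
  44 = 1*35 + 9, so a_2 = 1.
  35 = 3*9 + 8, so a_3 = 3.
  9 = 1*8 + 1, so a_4 = 1.
  8 = 8*1 + 0, so a_5 = 8.
The remainder reaches 0 after 6 divisions, so the expansion has 6 partial quotients, read off in order.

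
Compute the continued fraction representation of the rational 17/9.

[1; 1, 8]

Run the Euclidean algorithm on 17 and 9; the successive quotients are the partial quotients a_0, a_1, ... (each step inverts the fractional part left over by the previous one):
  17 = 1*9 + 8, so a_0 = 1.
  9 = 1*8 + 1, so a_1 = 1.
  8 = 8*1 + 0, so a_2 = 8.
The remainder reaches 0 after 3 divisions, so the expansion has 3 partial quotients, read off in order.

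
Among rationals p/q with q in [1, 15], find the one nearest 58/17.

41/12

Expand x = 58/17 as a continued fraction with the Euclidean algorithm:
  58 = 3*17 + 7, so a_0 = 3.
  17 = 2*7 + 3, so a_1 = 2.
  7 = 2*3 + 1, so a_2 = 2.
  3 = 3*1 + 0, so a_3 = 3.
so x = [3; 2, 2, 3].
Convergents (p_i = a_i*p_{i-1} + p_{i-2}, q_i = a_i*q_{i-1} + q_{i-2} with p_{-2}=0, p_{-1}=1, q_{-2}=1, q_{-1}=0), until the denominator exceeds 15:
  i=0: a_0=3, p_0 = 3*1 + 0 = 3, q_0 = 3*0 + 1 = 1.
  i=1: a_1=2, p_1 = 2*3 + 1 = 7, q_1 = 2*1 + 0 = 2.
  i=2: a_2=2, p_2 = 2*7 + 3 = 17, q_2 = 2*2 + 1 = 5.
  i=3: a_3=3, p_3 = 3*17 + 7 = 58, q_3 = 3*5 + 2 = 17.
q_3 = 17 > 15, so the last convergent with denominator <= 15 is p_2/q_2 = 17/5.
The closest fraction with denominator <= 15 is either p_2/q_2 or the intermediate fraction (k*p_2 + p_1)/(k*q_2 + q_1) with the largest k >= 1 whose denominator stays <= 15; these approach x as k grows, and every other convergent or intermediate fraction in range is farther away.
Largest k: floor((15 - q_1)/q_2) = floor((15 - 2)/5) = 2.
That gives (2*17 + 7)/(2*5 + 2) = 41/12.
Compare the errors: |x - 17/5| = |58*5 - 17*17|/(17*5) = 1/85, and |x - 41/12| = |58*12 - 41*17|/(17*12) = 1/204.
Cross-multiplying, 1*85 = 85 < 204 = 1*204, so 1/204 is smaller: the intermediate fraction 41/12 is closer to x than 17/5.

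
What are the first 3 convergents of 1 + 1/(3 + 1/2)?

Using the convergent recurrence p_i = a_i*p_{i-1} + p_{i-2}, q_i = a_i*q_{i-1} + q_{i-2} with p_{-2}=0, p_{-1}=1, q_{-2}=1, q_{-1}=0:
  i=0: a_0=1, p_0 = 1*1 + 0 = 1, q_0 = 1*0 + 1 = 1.
  i=1: a_1=3, p_1 = 3*1 + 1 = 4, q_1 = 3*1 + 0 = 3.
  i=2: a_2=2, p_2 = 2*4 + 1 = 9, q_2 = 2*3 + 1 = 7.

1/1, 4/3, 9/7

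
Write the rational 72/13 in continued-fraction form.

[5; 1, 1, 6]

Run the Euclidean algorithm on 72 and 13; the successive quotients are the partial quotients a_0, a_1, ... (each step inverts the fractional part left over by the previous one):
  72 = 5*13 + 7, so a_0 = 5.
  13 = 1*7 + 6, so a_1 = 1.
  7 = 1*6 + 1, so a_2 = 1.
  6 = 6*1 + 0, so a_3 = 6.
The remainder reaches 0 after 4 divisions, so the expansion has 4 partial quotients, read off in order.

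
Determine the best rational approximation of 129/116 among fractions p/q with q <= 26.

Expand x = 129/116 as a continued fraction with the Euclidean algorithm:
  129 = 1*116 + 13, so a_0 = 1.
  116 = 8*13 + 12, so a_1 = 8.
  13 = 1*12 + 1, so a_2 = 1.
  12 = 12*1 + 0, so a_3 = 12.
so x = [1; 8, 1, 12].
Convergents (p_i = a_i*p_{i-1} + p_{i-2}, q_i = a_i*q_{i-1} + q_{i-2} with p_{-2}=0, p_{-1}=1, q_{-2}=1, q_{-1}=0), until the denominator exceeds 26:
  i=0: a_0=1, p_0 = 1*1 + 0 = 1, q_0 = 1*0 + 1 = 1.
  i=1: a_1=8, p_1 = 8*1 + 1 = 9, q_1 = 8*1 + 0 = 8.
  i=2: a_2=1, p_2 = 1*9 + 1 = 10, q_2 = 1*8 + 1 = 9.
  i=3: a_3=12, p_3 = 12*10 + 9 = 129, q_3 = 12*9 + 8 = 116.
q_3 = 116 > 26, so the last convergent with denominator <= 26 is p_2/q_2 = 10/9.
The closest fraction with denominator <= 26 is either p_2/q_2 or the intermediate fraction (k*p_2 + p_1)/(k*q_2 + q_1) with the largest k >= 1 whose denominator stays <= 26; these approach x as k grows, and every other convergent or intermediate fraction in range is farther away.
Largest k: floor((26 - q_1)/q_2) = floor((26 - 8)/9) = 2.
That gives (2*10 + 9)/(2*9 + 8) = 29/26.
Compare the errors: |x - 10/9| = |129*9 - 10*116|/(116*9) = 1/1044, and |x - 29/26| = |129*26 - 29*116|/(116*26) = 10/3016.
Cross-multiplying, 1*3016 = 3016 < 10440 = 10*1044, so 1/1044 is smaller: the convergent 10/9 is closer to x than 29/26.

10/9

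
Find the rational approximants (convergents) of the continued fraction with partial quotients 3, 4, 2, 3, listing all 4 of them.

Using the convergent recurrence p_i = a_i*p_{i-1} + p_{i-2}, q_i = a_i*q_{i-1} + q_{i-2} with p_{-2}=0, p_{-1}=1, q_{-2}=1, q_{-1}=0:
  i=0: a_0=3, p_0 = 3*1 + 0 = 3, q_0 = 3*0 + 1 = 1.
  i=1: a_1=4, p_1 = 4*3 + 1 = 13, q_1 = 4*1 + 0 = 4.
  i=2: a_2=2, p_2 = 2*13 + 3 = 29, q_2 = 2*4 + 1 = 9.
  i=3: a_3=3, p_3 = 3*29 + 13 = 100, q_3 = 3*9 + 4 = 31.

3/1, 13/4, 29/9, 100/31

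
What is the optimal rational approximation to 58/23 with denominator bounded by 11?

5/2

Expand x = 58/23 as a continued fraction with the Euclidean algorithm:
  58 = 2*23 + 12, so a_0 = 2.
  23 = 1*12 + 11, so a_1 = 1.
  12 = 1*11 + 1, so a_2 = 1.
  11 = 11*1 + 0, so a_3 = 11.
so x = [2; 1, 1, 11].
Convergents (p_i = a_i*p_{i-1} + p_{i-2}, q_i = a_i*q_{i-1} + q_{i-2} with p_{-2}=0, p_{-1}=1, q_{-2}=1, q_{-1}=0), until the denominator exceeds 11:
  i=0: a_0=2, p_0 = 2*1 + 0 = 2, q_0 = 2*0 + 1 = 1.
  i=1: a_1=1, p_1 = 1*2 + 1 = 3, q_1 = 1*1 + 0 = 1.
  i=2: a_2=1, p_2 = 1*3 + 2 = 5, q_2 = 1*1 + 1 = 2.
  i=3: a_3=11, p_3 = 11*5 + 3 = 58, q_3 = 11*2 + 1 = 23.
q_3 = 23 > 11, so the last convergent with denominator <= 11 is p_2/q_2 = 5/2.
The closest fraction with denominator <= 11 is either p_2/q_2 or the intermediate fraction (k*p_2 + p_1)/(k*q_2 + q_1) with the largest k >= 1 whose denominator stays <= 11; these approach x as k grows, and every other convergent or intermediate fraction in range is farther away.
Largest k: floor((11 - q_1)/q_2) = floor((11 - 1)/2) = 5.
That gives (5*5 + 3)/(5*2 + 1) = 28/11.
Compare the errors: |x - 5/2| = |58*2 - 5*23|/(23*2) = 1/46, and |x - 28/11| = |58*11 - 28*23|/(23*11) = 6/253.
Cross-multiplying, 1*253 = 253 < 276 = 6*46, so 1/46 is smaller: the convergent 5/2 is closer to x than 28/11.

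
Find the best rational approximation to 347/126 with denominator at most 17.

11/4

Expand x = 347/126 as a continued fraction with the Euclidean algorithm:
  347 = 2*126 + 95, so a_0 = 2.
  126 = 1*95 + 31, so a_1 = 1.
  95 = 3*31 + 2, so a_2 = 3.
  31 = 15*2 + 1, so a_3 = 15.
  2 = 2*1 + 0, so a_4 = 2.
so x = [2; 1, 3, 15, 2].
Convergents (p_i = a_i*p_{i-1} + p_{i-2}, q_i = a_i*q_{i-1} + q_{i-2} with p_{-2}=0, p_{-1}=1, q_{-2}=1, q_{-1}=0), until the denominator exceeds 17:
  i=0: a_0=2, p_0 = 2*1 + 0 = 2, q_0 = 2*0 + 1 = 1.
  i=1: a_1=1, p_1 = 1*2 + 1 = 3, q_1 = 1*1 + 0 = 1.
  i=2: a_2=3, p_2 = 3*3 + 2 = 11, q_2 = 3*1 + 1 = 4.
  i=3: a_3=15, p_3 = 15*11 + 3 = 168, q_3 = 15*4 + 1 = 61.
q_3 = 61 > 17, so the last convergent with denominator <= 17 is p_2/q_2 = 11/4.
The closest fraction with denominator <= 17 is either p_2/q_2 or the intermediate fraction (k*p_2 + p_1)/(k*q_2 + q_1) with the largest k >= 1 whose denominator stays <= 17; these approach x as k grows, and every other convergent or intermediate fraction in range is farther away.
Largest k: floor((17 - q_1)/q_2) = floor((17 - 1)/4) = 4.
That gives (4*11 + 3)/(4*4 + 1) = 47/17.
Compare the errors: |x - 11/4| = |347*4 - 11*126|/(126*4) = 2/504, and |x - 47/17| = |347*17 - 47*126|/(126*17) = 23/2142.
Cross-multiplying, 2*2142 = 4284 < 11592 = 23*504, so 2/504 is smaller: the convergent 11/4 is closer to x than 47/17.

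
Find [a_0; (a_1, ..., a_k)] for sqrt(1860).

Write x_i = (sqrt(1860) + m_i)/d_i with (m_0, d_0) = (0, 1). a_0 = floor(sqrt(1860)) = 43, since 43^2 = 1849 <= 1860 < 1936 = 44^2.
Iterate m_{i+1} = d_i*a_i - m_i, d_{i+1} = (1860 - m_{i+1}^2)/d_i, a_{i+1} = floor((a_0 + m_{i+1})/d_{i+1}):
  m_1 = 1*43 - 0 = 43, d_1 = (1860 - 43^2)/1 = 11/1 = 11, a_1 = floor((43 + 43)/11) = 7.
  m_2 = 11*7 - 43 = 34, d_2 = (1860 - 34^2)/11 = 704/11 = 64, a_2 = floor((43 + 34)/64) = 1.
  m_3 = 64*1 - 34 = 30, d_3 = (1860 - 30^2)/64 = 960/64 = 15, a_3 = floor((43 + 30)/15) = 4.
  m_4 = 15*4 - 30 = 30, d_4 = (1860 - 30^2)/15 = 960/15 = 64, a_4 = floor((43 + 30)/64) = 1.
  m_5 = 64*1 - 30 = 34, d_5 = (1860 - 34^2)/64 = 704/64 = 11, a_5 = floor((43 + 34)/11) = 7.
  m_6 = 11*7 - 34 = 43, d_6 = (1860 - 43^2)/11 = 11/11 = 1, a_6 = floor((43 + 43)/1) = 86.
  m_7 = 1*86 - 43 = 43, d_7 = (1860 - 43^2)/1 = 11/1 = 11: (m_7, d_7) = (m_1, d_1) = (43, 11), so from here the quotients repeat a_1, ..., a_6; the period length is 6.
Hence the expansion of sqrt(1860) is a_0 = 43 followed by the repeating block 7, 1, 4, 1, 7, 86 (period 6).

[43; (7, 1, 4, 1, 7, 86)]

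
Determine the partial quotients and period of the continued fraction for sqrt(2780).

Write x_i = (sqrt(2780) + m_i)/d_i with (m_0, d_0) = (0, 1). a_0 = floor(sqrt(2780)) = 52, since 52^2 = 2704 <= 2780 < 2809 = 53^2.
Iterate m_{i+1} = d_i*a_i - m_i, d_{i+1} = (2780 - m_{i+1}^2)/d_i, a_{i+1} = floor((a_0 + m_{i+1})/d_{i+1}):
  m_1 = 1*52 - 0 = 52, d_1 = (2780 - 52^2)/1 = 76/1 = 76, a_1 = floor((52 + 52)/76) = 1.
  m_2 = 76*1 - 52 = 24, d_2 = (2780 - 24^2)/76 = 2204/76 = 29, a_2 = floor((52 + 24)/29) = 2.
  m_3 = 29*2 - 24 = 34, d_3 = (2780 - 34^2)/29 = 1624/29 = 56, a_3 = floor((52 + 34)/56) = 1.
  m_4 = 56*1 - 34 = 22, d_4 = (2780 - 22^2)/56 = 2296/56 = 41, a_4 = floor((52 + 22)/41) = 1.
  m_5 = 41*1 - 22 = 19, d_5 = (2780 - 19^2)/41 = 2419/41 = 59, a_5 = floor((52 + 19)/59) = 1.
  m_6 = 59*1 - 19 = 40, d_6 = (2780 - 40^2)/59 = 1180/59 = 20, a_6 = floor((52 + 40)/20) = 4.
  m_7 = 20*4 - 40 = 40, d_7 = (2780 - 40^2)/20 = 1180/20 = 59, a_7 = floor((52 + 40)/59) = 1.
  m_8 = 59*1 - 40 = 19, d_8 = (2780 - 19^2)/59 = 2419/59 = 41, a_8 = floor((52 + 19)/41) = 1.
  m_9 = 41*1 - 19 = 22, d_9 = (2780 - 22^2)/41 = 2296/41 = 56, a_9 = floor((52 + 22)/56) = 1.
  m_10 = 56*1 - 22 = 34, d_10 = (2780 - 34^2)/56 = 1624/56 = 29, a_10 = floor((52 + 34)/29) = 2.
  m_11 = 29*2 - 34 = 24, d_11 = (2780 - 24^2)/29 = 2204/29 = 76, a_11 = floor((52 + 24)/76) = 1.
  m_12 = 76*1 - 24 = 52, d_12 = (2780 - 52^2)/76 = 76/76 = 1, a_12 = floor((52 + 52)/1) = 104.
  m_13 = 1*104 - 52 = 52, d_13 = (2780 - 52^2)/1 = 76/1 = 76: (m_13, d_13) = (m_1, d_1) = (52, 76), so from here the quotients repeat a_1, ..., a_12; the period length is 12.
Hence the expansion of sqrt(2780) is a_0 = 52 followed by the repeating block 1, 2, 1, 1, 1, 4, 1, 1, 1, 2, 1, 104 (period 12).

[52; (1, 2, 1, 1, 1, 4, 1, 1, 1, 2, 1, 104)]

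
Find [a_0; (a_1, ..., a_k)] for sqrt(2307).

[48; (32, 96)]

Write x_i = (sqrt(2307) + m_i)/d_i with (m_0, d_0) = (0, 1). a_0 = floor(sqrt(2307)) = 48, since 48^2 = 2304 <= 2307 < 2401 = 49^2.
Iterate m_{i+1} = d_i*a_i - m_i, d_{i+1} = (2307 - m_{i+1}^2)/d_i, a_{i+1} = floor((a_0 + m_{i+1})/d_{i+1}):
  m_1 = 1*48 - 0 = 48, d_1 = (2307 - 48^2)/1 = 3/1 = 3, a_1 = floor((48 + 48)/3) = 32.
  m_2 = 3*32 - 48 = 48, d_2 = (2307 - 48^2)/3 = 3/3 = 1, a_2 = floor((48 + 48)/1) = 96.
  m_3 = 1*96 - 48 = 48, d_3 = (2307 - 48^2)/1 = 3/1 = 3: (m_3, d_3) = (m_1, d_1) = (48, 3), so from here the quotients repeat a_1, a_2; the period length is 2.
Hence the expansion of sqrt(2307) is a_0 = 48 followed by the repeating block 32, 96 (period 2).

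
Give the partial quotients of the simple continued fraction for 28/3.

Run the Euclidean algorithm on 28 and 3; the successive quotients are the partial quotients a_0, a_1, ... (each step inverts the fractional part left over by the previous one):
  28 = 9*3 + 1, so a_0 = 9.
  3 = 3*1 + 0, so a_1 = 3.
The remainder reaches 0 after 2 divisions, so the expansion has 2 partial quotients, read off in order.

[9; 3]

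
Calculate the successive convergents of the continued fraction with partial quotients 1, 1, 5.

1/1, 2/1, 11/6

Using the convergent recurrence p_i = a_i*p_{i-1} + p_{i-2}, q_i = a_i*q_{i-1} + q_{i-2} with p_{-2}=0, p_{-1}=1, q_{-2}=1, q_{-1}=0:
  i=0: a_0=1, p_0 = 1*1 + 0 = 1, q_0 = 1*0 + 1 = 1.
  i=1: a_1=1, p_1 = 1*1 + 1 = 2, q_1 = 1*1 + 0 = 1.
  i=2: a_2=5, p_2 = 5*2 + 1 = 11, q_2 = 5*1 + 1 = 6.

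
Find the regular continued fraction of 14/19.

[0; 1, 2, 1, 4]

Run the Euclidean algorithm on 14 and 19; the successive quotients are the partial quotients a_0, a_1, ... (each step inverts the fractional part left over by the previous one):
  14 = 0*19 + 14, so a_0 = 0.
  19 = 1*14 + 5, so a_1 = 1.
  14 = 2*5 + 4, so a_2 = 2.
  5 = 1*4 + 1, so a_3 = 1.
  4 = 4*1 + 0, so a_4 = 4.
The remainder reaches 0 after 5 divisions, so the expansion has 5 partial quotients, read off in order.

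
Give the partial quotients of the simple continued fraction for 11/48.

Run the Euclidean algorithm on 11 and 48; the successive quotients are the partial quotients a_0, a_1, ... (each step inverts the fractional part left over by the previous one):
  11 = 0*48 + 11, so a_0 = 0.
  48 = 4*11 + 4, so a_1 = 4.
  11 = 2*4 + 3, so a_2 = 2.
  4 = 1*3 + 1, so a_3 = 1.
  3 = 3*1 + 0, so a_4 = 3.
The remainder reaches 0 after 5 divisions, so the expansion has 5 partial quotients, read off in order.

[0; 4, 2, 1, 3]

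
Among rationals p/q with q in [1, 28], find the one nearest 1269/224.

Expand x = 1269/224 as a continued fraction with the Euclidean algorithm:
  1269 = 5*224 + 149, so a_0 = 5.
  224 = 1*149 + 75, so a_1 = 1.
  149 = 1*75 + 74, so a_2 = 1.
  75 = 1*74 + 1, so a_3 = 1.
  74 = 74*1 + 0, so a_4 = 74.
so x = [5; 1, 1, 1, 74].
Convergents (p_i = a_i*p_{i-1} + p_{i-2}, q_i = a_i*q_{i-1} + q_{i-2} with p_{-2}=0, p_{-1}=1, q_{-2}=1, q_{-1}=0), until the denominator exceeds 28:
  i=0: a_0=5, p_0 = 5*1 + 0 = 5, q_0 = 5*0 + 1 = 1.
  i=1: a_1=1, p_1 = 1*5 + 1 = 6, q_1 = 1*1 + 0 = 1.
  i=2: a_2=1, p_2 = 1*6 + 5 = 11, q_2 = 1*1 + 1 = 2.
  i=3: a_3=1, p_3 = 1*11 + 6 = 17, q_3 = 1*2 + 1 = 3.
  i=4: a_4=74, p_4 = 74*17 + 11 = 1269, q_4 = 74*3 + 2 = 224.
q_4 = 224 > 28, so the last convergent with denominator <= 28 is p_3/q_3 = 17/3.
The closest fraction with denominator <= 28 is either p_3/q_3 or the intermediate fraction (k*p_3 + p_2)/(k*q_3 + q_2) with the largest k >= 1 whose denominator stays <= 28; these approach x as k grows, and every other convergent or intermediate fraction in range is farther away.
Largest k: floor((28 - q_2)/q_3) = floor((28 - 2)/3) = 8.
That gives (8*17 + 11)/(8*3 + 2) = 147/26.
Compare the errors: |x - 17/3| = |1269*3 - 17*224|/(224*3) = 1/672, and |x - 147/26| = |1269*26 - 147*224|/(224*26) = 66/5824.
Cross-multiplying, 1*5824 = 5824 < 44352 = 66*672, so 1/672 is smaller: the convergent 17/3 is closer to x than 147/26.

17/3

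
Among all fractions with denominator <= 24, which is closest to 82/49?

5/3

Expand x = 82/49 as a continued fraction with the Euclidean algorithm:
  82 = 1*49 + 33, so a_0 = 1.
  49 = 1*33 + 16, so a_1 = 1.
  33 = 2*16 + 1, so a_2 = 2.
  16 = 16*1 + 0, so a_3 = 16.
so x = [1; 1, 2, 16].
Convergents (p_i = a_i*p_{i-1} + p_{i-2}, q_i = a_i*q_{i-1} + q_{i-2} with p_{-2}=0, p_{-1}=1, q_{-2}=1, q_{-1}=0), until the denominator exceeds 24:
  i=0: a_0=1, p_0 = 1*1 + 0 = 1, q_0 = 1*0 + 1 = 1.
  i=1: a_1=1, p_1 = 1*1 + 1 = 2, q_1 = 1*1 + 0 = 1.
  i=2: a_2=2, p_2 = 2*2 + 1 = 5, q_2 = 2*1 + 1 = 3.
  i=3: a_3=16, p_3 = 16*5 + 2 = 82, q_3 = 16*3 + 1 = 49.
q_3 = 49 > 24, so the last convergent with denominator <= 24 is p_2/q_2 = 5/3.
The closest fraction with denominator <= 24 is either p_2/q_2 or the intermediate fraction (k*p_2 + p_1)/(k*q_2 + q_1) with the largest k >= 1 whose denominator stays <= 24; these approach x as k grows, and every other convergent or intermediate fraction in range is farther away.
Largest k: floor((24 - q_1)/q_2) = floor((24 - 1)/3) = 7.
That gives (7*5 + 2)/(7*3 + 1) = 37/22.
Compare the errors: |x - 5/3| = |82*3 - 5*49|/(49*3) = 1/147, and |x - 37/22| = |82*22 - 37*49|/(49*22) = 9/1078.
Cross-multiplying, 1*1078 = 1078 < 1323 = 9*147, so 1/147 is smaller: the convergent 5/3 is closer to x than 37/22.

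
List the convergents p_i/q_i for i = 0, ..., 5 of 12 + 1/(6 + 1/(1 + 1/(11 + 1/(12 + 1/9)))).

Using the convergent recurrence p_i = a_i*p_{i-1} + p_{i-2}, q_i = a_i*q_{i-1} + q_{i-2} with p_{-2}=0, p_{-1}=1, q_{-2}=1, q_{-1}=0:
  i=0: a_0=12, p_0 = 12*1 + 0 = 12, q_0 = 12*0 + 1 = 1.
  i=1: a_1=6, p_1 = 6*12 + 1 = 73, q_1 = 6*1 + 0 = 6.
  i=2: a_2=1, p_2 = 1*73 + 12 = 85, q_2 = 1*6 + 1 = 7.
  i=3: a_3=11, p_3 = 11*85 + 73 = 1008, q_3 = 11*7 + 6 = 83.
  i=4: a_4=12, p_4 = 12*1008 + 85 = 12181, q_4 = 12*83 + 7 = 1003.
  i=5: a_5=9, p_5 = 9*12181 + 1008 = 110637, q_5 = 9*1003 + 83 = 9110.

12/1, 73/6, 85/7, 1008/83, 12181/1003, 110637/9110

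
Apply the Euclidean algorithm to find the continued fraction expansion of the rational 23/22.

[1; 22]

Run the Euclidean algorithm on 23 and 22; the successive quotients are the partial quotients a_0, a_1, ... (each step inverts the fractional part left over by the previous one):
  23 = 1*22 + 1, so a_0 = 1.
  22 = 22*1 + 0, so a_1 = 22.
The remainder reaches 0 after 2 divisions, so the expansion has 2 partial quotients, read off in order.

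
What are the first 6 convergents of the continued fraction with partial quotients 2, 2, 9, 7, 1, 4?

2/1, 5/2, 47/19, 334/135, 381/154, 1858/751

Using the convergent recurrence p_i = a_i*p_{i-1} + p_{i-2}, q_i = a_i*q_{i-1} + q_{i-2} with p_{-2}=0, p_{-1}=1, q_{-2}=1, q_{-1}=0:
  i=0: a_0=2, p_0 = 2*1 + 0 = 2, q_0 = 2*0 + 1 = 1.
  i=1: a_1=2, p_1 = 2*2 + 1 = 5, q_1 = 2*1 + 0 = 2.
  i=2: a_2=9, p_2 = 9*5 + 2 = 47, q_2 = 9*2 + 1 = 19.
  i=3: a_3=7, p_3 = 7*47 + 5 = 334, q_3 = 7*19 + 2 = 135.
  i=4: a_4=1, p_4 = 1*334 + 47 = 381, q_4 = 1*135 + 19 = 154.
  i=5: a_5=4, p_5 = 4*381 + 334 = 1858, q_5 = 4*154 + 135 = 751.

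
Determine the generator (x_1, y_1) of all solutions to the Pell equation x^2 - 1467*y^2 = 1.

(x, y) = (64080026, 1673045)

First expand sqrt(1467) as a continued fraction. With x_i = (sqrt(1467) + m_i)/d_i and (m_0, d_0) = (0, 1): a_0 = floor(sqrt(1467)) = 38, since 38^2 = 1444 <= 1467 < 1521 = 39^2.
Iterate m_{i+1} = d_i*a_i - m_i, d_{i+1} = (1467 - m_{i+1}^2)/d_i, a_{i+1} = floor((a_0 + m_{i+1})/d_{i+1}):
  m_1 = 1*38 - 0 = 38, d_1 = (1467 - 38^2)/1 = 23/1 = 23, a_1 = floor((38 + 38)/23) = 3.
  m_2 = 23*3 - 38 = 31, d_2 = (1467 - 31^2)/23 = 506/23 = 22, a_2 = floor((38 + 31)/22) = 3.
  m_3 = 22*3 - 31 = 35, d_3 = (1467 - 35^2)/22 = 242/22 = 11, a_3 = floor((38 + 35)/11) = 6.
  m_4 = 11*6 - 35 = 31, d_4 = (1467 - 31^2)/11 = 506/11 = 46, a_4 = floor((38 + 31)/46) = 1.
  m_5 = 46*1 - 31 = 15, d_5 = (1467 - 15^2)/46 = 1242/46 = 27, a_5 = floor((38 + 15)/27) = 1.
  m_6 = 27*1 - 15 = 12, d_6 = (1467 - 12^2)/27 = 1323/27 = 49, a_6 = floor((38 + 12)/49) = 1.
  m_7 = 49*1 - 12 = 37, d_7 = (1467 - 37^2)/49 = 98/49 = 2, a_7 = floor((38 + 37)/2) = 37.
  m_8 = 2*37 - 37 = 37, d_8 = (1467 - 37^2)/2 = 98/2 = 49, a_8 = floor((38 + 37)/49) = 1.
  m_9 = 49*1 - 37 = 12, d_9 = (1467 - 12^2)/49 = 1323/49 = 27, a_9 = floor((38 + 12)/27) = 1.
  m_10 = 27*1 - 12 = 15, d_10 = (1467 - 15^2)/27 = 1242/27 = 46, a_10 = floor((38 + 15)/46) = 1.
  m_11 = 46*1 - 15 = 31, d_11 = (1467 - 31^2)/46 = 506/46 = 11, a_11 = floor((38 + 31)/11) = 6.
  m_12 = 11*6 - 31 = 35, d_12 = (1467 - 35^2)/11 = 242/11 = 22, a_12 = floor((38 + 35)/22) = 3.
  m_13 = 22*3 - 35 = 31, d_13 = (1467 - 31^2)/22 = 506/22 = 23, a_13 = floor((38 + 31)/23) = 3.
  m_14 = 23*3 - 31 = 38, d_14 = (1467 - 38^2)/23 = 23/23 = 1, a_14 = floor((38 + 38)/1) = 76.
  m_15 = 1*76 - 38 = 38, d_15 = (1467 - 38^2)/1 = 23/1 = 23: (m_15, d_15) = (m_1, d_1) = (38, 23), so from here the quotients repeat a_1, ..., a_14; the period length is 14.
So sqrt(1467) = [38; (3, 3, 6, 1, 1, 1, 37, 1, 1, 1, 6, 3, 3, 76)] with period length k = 14.
k is even, so the fundamental solution of x^2 - 1467y^2 = 1 is (p_{k-1}, q_{k-1}) = (p_13, q_13); compute convergents through index 13.
Convergents (p_i = a_i*p_{i-1} + p_{i-2}, q_i = a_i*q_{i-1} + q_{i-2} with p_{-2}=0, p_{-1}=1, q_{-2}=1, q_{-1}=0):
  i=0: a_0=38, p_0 = 38*1 + 0 = 38, q_0 = 38*0 + 1 = 1.
  i=1: a_1=3, p_1 = 3*38 + 1 = 115, q_1 = 3*1 + 0 = 3.
  i=2: a_2=3, p_2 = 3*115 + 38 = 383, q_2 = 3*3 + 1 = 10.
  i=3: a_3=6, p_3 = 6*383 + 115 = 2413, q_3 = 6*10 + 3 = 63.
  i=4: a_4=1, p_4 = 1*2413 + 383 = 2796, q_4 = 1*63 + 10 = 73.
  i=5: a_5=1, p_5 = 1*2796 + 2413 = 5209, q_5 = 1*73 + 63 = 136.
  i=6: a_6=1, p_6 = 1*5209 + 2796 = 8005, q_6 = 1*136 + 73 = 209.
  i=7: a_7=37, p_7 = 37*8005 + 5209 = 301394, q_7 = 37*209 + 136 = 7869.
  i=8: a_8=1, p_8 = 1*301394 + 8005 = 309399, q_8 = 1*7869 + 209 = 8078.
  i=9: a_9=1, p_9 = 1*309399 + 301394 = 610793, q_9 = 1*8078 + 7869 = 15947.
  i=10: a_10=1, p_10 = 1*610793 + 309399 = 920192, q_10 = 1*15947 + 8078 = 24025.
  i=11: a_11=6, p_11 = 6*920192 + 610793 = 6131945, q_11 = 6*24025 + 15947 = 160097.
  i=12: a_12=3, p_12 = 3*6131945 + 920192 = 19316027, q_12 = 3*160097 + 24025 = 504316.
  i=13: a_13=3, p_13 = 3*19316027 + 6131945 = 64080026, q_13 = 3*504316 + 160097 = 1673045.
Check: 64080026^2 - 1467*1673045^2 = 4106249732160676 - 4106249732160675 = 1, so (x, y) = (64080026, 1673045) solves the equation, and by the theorem it is the least positive solution.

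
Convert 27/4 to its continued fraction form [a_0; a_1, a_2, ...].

[6; 1, 3]

Run the Euclidean algorithm on 27 and 4; the successive quotients are the partial quotients a_0, a_1, ... (each step inverts the fractional part left over by the previous one):
  27 = 6*4 + 3, so a_0 = 6.
  4 = 1*3 + 1, so a_1 = 1.
  3 = 3*1 + 0, so a_2 = 3.
The remainder reaches 0 after 3 divisions, so the expansion has 3 partial quotients, read off in order.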